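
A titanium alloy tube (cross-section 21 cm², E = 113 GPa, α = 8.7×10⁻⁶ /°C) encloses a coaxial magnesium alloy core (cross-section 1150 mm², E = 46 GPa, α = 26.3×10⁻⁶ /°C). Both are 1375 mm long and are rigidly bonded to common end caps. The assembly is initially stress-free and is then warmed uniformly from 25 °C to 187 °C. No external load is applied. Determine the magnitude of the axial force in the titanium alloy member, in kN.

P ≈ 123 kN (tensile in the titanium alloy)

The magnesium alloy has the larger α, so on heating it would change length more than the titanium alloy if both were free. The rigid plates force a common final length, so the magnesium alloy is put into compression and the titanium alloy into tension, with equal and opposite forces P (no external load).
Equating the net (thermal + elastic) strains gives |α₁ − α₂|·ΔT = P·[1/(A₁E₁) + 1/(A₂E₂)].
|α₁ − α₂|·ΔT = 17.6×10⁻⁶ × 162 = 0.002851.
1/(A₁E₁) + 1/(A₂E₂) = 1/(2100×113×10³) + 1/(1150×46×10³) = 2.312×10⁻⁸ N⁻¹.
P = 0.002851 / 2.312×10⁻⁸ = 123300 N = 123.3 kN.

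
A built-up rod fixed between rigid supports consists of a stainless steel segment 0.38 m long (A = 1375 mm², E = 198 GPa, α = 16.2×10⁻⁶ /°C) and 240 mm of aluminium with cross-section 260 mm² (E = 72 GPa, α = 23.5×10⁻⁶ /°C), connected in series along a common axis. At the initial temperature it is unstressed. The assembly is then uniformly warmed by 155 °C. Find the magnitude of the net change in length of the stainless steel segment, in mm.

With the walls removed the bar would change length by δ_free = Σ αᵢΔT Lᵢ = 16.2×10⁻⁶×155×380 + 23.5×10⁻⁶×155×240 = 1.828 mm.
The rigid supports impose zero overall length change; the single axial force P common to all segments must satisfy P Σ Lᵢ/(AᵢEᵢ) = δ_free.
Σ Lᵢ/(AᵢEᵢ) = 380/(1375×198×10³) + 240/(260×72×10³) = 1.422×10⁻⁵ mm/N.
Hence P = δ_free / Σ(L/AE) = 1.828/1.422×10⁻⁵ = 128.6 kN (compressive).
For the stainless steel segment, free thermal change = 16.2×10⁻⁶×155×380 = 0.9542 mm and elastic change from P = 128600×380/(1375×198×10³) = 0.1795 mm; these oppose, so the net change is 0.775 mm (segment lengthens).

|ΔL| ≈ 0.775 mm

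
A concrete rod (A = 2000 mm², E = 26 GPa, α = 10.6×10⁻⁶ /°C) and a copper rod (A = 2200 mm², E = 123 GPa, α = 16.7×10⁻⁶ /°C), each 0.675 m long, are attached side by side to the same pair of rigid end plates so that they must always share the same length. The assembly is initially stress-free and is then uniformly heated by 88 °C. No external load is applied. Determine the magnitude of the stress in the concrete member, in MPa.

σ ≈ 11.7 MPa (tensile)

Equilibrium of a rigid end plate with no external load gives equal and opposite internal forces ±P in the two members. Since α_{copper} > α_{concrete}, heating drives the copper into compression and the concrete into tension.
Compatibility of the two members (thermal + elastic change equal): (α₁ − α₂)ΔT = P·[1/(A₁E₁) + 1/(A₂E₂)].
|α₁ − α₂|·ΔT = 6.1×10⁻⁶ × 88 = 0.0005368.
1/(A₁E₁) + 1/(A₂E₂) = 1/(2000×26×10³) + 1/(2200×123×10³) = 2.293×10⁻⁸ N⁻¹.
P = 0.0005368 / 2.293×10⁻⁸ = 23410 N = 23.41 kN.
σ_{concrete} = P/A₁ = 23410/2000 = 11.71 MPa, tensile.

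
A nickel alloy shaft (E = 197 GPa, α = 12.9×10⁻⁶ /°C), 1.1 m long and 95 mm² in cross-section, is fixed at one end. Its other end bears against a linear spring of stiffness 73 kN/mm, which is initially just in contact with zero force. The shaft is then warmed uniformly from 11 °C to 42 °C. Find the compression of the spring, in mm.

Free thermal expansion: δ_free = αΔT L = 12.9×10⁻⁶ × 31 × 1100 = 0.4399 mm.
With a force P in the spring, the elastic change of the shaft is PL/(AE) and that of the spring is P/k; compatibility requires their sum to equal δ_free.
P [ L/(AE) + 1/k ] = δ_free → P [ 1100/(95×197×10³) + 1/(73×10³) ] = 0.4399.
P = 0.4399 / 7.248×10⁻⁵ = 6070 N.
Spring compression = P/k = 6070/(73×10³) = 0.08314 mm.

δ ≈ 0.0831 mm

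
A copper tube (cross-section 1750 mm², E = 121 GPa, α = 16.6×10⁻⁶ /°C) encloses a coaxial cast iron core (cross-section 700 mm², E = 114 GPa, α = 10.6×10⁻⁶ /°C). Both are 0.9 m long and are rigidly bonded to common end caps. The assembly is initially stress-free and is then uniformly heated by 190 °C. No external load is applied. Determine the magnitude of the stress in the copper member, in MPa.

Equilibrium of a rigid end plate with no external load gives equal and opposite internal forces ±P in the two members. Since α_{copper} > α_{cast iron}, heating drives the copper into compression and the cast iron into tension.
Setting the final lengths equal and cancelling L: (α₁ − α₂)ΔT = P/(A₁E₁) + P/(A₂E₂).
|α₁ − α₂|·ΔT = 6×10⁻⁶ × 190 = 0.00114.
1/(A₁E₁) + 1/(A₂E₂) = 1/(1750×121×10³) + 1/(700×114×10³) = 1.725×10⁻⁸ N⁻¹.
So P = 0.00114 / 1.725×10⁻⁸ = 66.07 kN.
σ_{copper} = P/A₁ = 66070/1750 = 37.76 MPa, compressive.

σ ≈ 37.8 MPa (compressive)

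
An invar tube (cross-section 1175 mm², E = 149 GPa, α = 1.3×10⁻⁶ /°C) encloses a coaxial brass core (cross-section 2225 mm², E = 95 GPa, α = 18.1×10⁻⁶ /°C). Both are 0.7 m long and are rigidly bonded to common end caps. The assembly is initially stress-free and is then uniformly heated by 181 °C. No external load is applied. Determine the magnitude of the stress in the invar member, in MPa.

Both members must finish at the same length. With the larger α, the brass tends to over-expand; the plates restrain it, putting the brass in compression and the invar in tension. With no external load the two internal forces are equal and opposite, magnitude P.
Compatibility of the two members (thermal + elastic change equal): (α₁ − α₂)ΔT = P·[1/(A₁E₁) + 1/(A₂E₂)].
|α₁ − α₂|·ΔT = 16.8×10⁻⁶ × 181 = 0.003041.
1/(A₁E₁) + 1/(A₂E₂) = 1/(1175×149×10³) + 1/(2225×95×10³) = 1.044×10⁻⁸ N⁻¹.
So P = 0.003041 / 1.044×10⁻⁸ = 291.2 kN.
σ_{invar} = P/A₁ = 291200/1175 = 247.8 MPa, tensile.

σ ≈ 248 MPa (tensile)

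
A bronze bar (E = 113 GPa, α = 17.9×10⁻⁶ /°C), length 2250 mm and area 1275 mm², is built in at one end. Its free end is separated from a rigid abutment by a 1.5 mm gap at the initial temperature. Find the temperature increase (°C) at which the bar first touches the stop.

Contact occurs when the free expansion equals the gap: αΔT L = 1.5 mm.
ΔT = 1.5 / (17.9×10⁻⁶ × 2250) = 37.24 °C.

ΔT ≈ 37.2 °C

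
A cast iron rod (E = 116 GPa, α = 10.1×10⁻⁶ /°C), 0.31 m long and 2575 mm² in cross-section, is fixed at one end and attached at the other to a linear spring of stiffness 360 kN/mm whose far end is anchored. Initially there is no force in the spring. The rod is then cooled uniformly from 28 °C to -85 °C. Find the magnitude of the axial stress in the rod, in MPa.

The unrestrained thermal change is αΔT L = 10.1×10⁻⁶ × 113 × 310 = 0.3538 mm.
Let P be the tensile force in the spring. The rod extends elastically by PL/(AE) and the spring stretches by P/k; together these equal δ_free.
So P = δ_free / [L/(AE) + 1/k] = 0.3538 / [ 310/(2575×116×10³) + 1/(360×10³) ].
P = 0.3538 / 3.816×10⁻⁶ = 92730 N.
σ = P/A = 92730/2575 = 36.01 MPa.

σ ≈ 36 MPa (tensile)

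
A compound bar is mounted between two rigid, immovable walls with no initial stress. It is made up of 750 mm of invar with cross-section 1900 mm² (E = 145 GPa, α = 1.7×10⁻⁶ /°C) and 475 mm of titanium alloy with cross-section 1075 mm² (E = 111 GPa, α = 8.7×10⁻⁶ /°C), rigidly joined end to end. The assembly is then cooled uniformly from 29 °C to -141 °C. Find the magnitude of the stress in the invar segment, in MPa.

σ ≈ 72.2 MPa (tensile)

Free thermal contraction of the whole bar: Σ αᵢΔT Lᵢ = 1.7×10⁻⁶×170×750 + 8.7×10⁻⁶×170×475 = 0.9193 mm.
The rigid supports impose zero overall length change; the single axial force P common to all segments must satisfy P Σ Lᵢ/(AᵢEᵢ) = δ_free.
Σ Lᵢ/(AᵢEᵢ) = 750/(1900×145×10³) + 475/(1075×111×10³) = 6.703×10⁻⁶ mm/N.
P = 0.9193 / 6.703×10⁻⁶ = 137100 N = 137.1 kN, tensile.
σ_{invar} = P / A = 137100 / 1900 = 72.18 MPa.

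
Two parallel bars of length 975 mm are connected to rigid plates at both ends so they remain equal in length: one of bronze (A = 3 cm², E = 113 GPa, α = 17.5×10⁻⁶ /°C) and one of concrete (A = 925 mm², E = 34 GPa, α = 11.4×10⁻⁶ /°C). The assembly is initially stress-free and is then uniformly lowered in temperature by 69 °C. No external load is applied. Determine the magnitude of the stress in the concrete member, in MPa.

Both members must finish at the same length. With the larger α, the bronze tends to over-contract; the plates restrain it, putting the bronze in tension and the concrete in compression. With no external load the two internal forces are equal and opposite, magnitude P.
Equating the net (thermal + elastic) strains gives |α₁ − α₂|·ΔT = P·[1/(A₁E₁) + 1/(A₂E₂)].
|α₁ − α₂|·ΔT = 6.1×10⁻⁶ × 69 = 0.0004209.
1/(A₁E₁) + 1/(A₂E₂) = 1/(300×113×10³) + 1/(925×34×10³) = 6.13×10⁻⁸ N⁻¹.
So P = 0.0004209 / 6.13×10⁻⁸ = 6.867 kN.
σ_{concrete} = P/A₂ = 6867/925 = 7.424 MPa, compressive.

σ ≈ 7.42 MPa (compressive)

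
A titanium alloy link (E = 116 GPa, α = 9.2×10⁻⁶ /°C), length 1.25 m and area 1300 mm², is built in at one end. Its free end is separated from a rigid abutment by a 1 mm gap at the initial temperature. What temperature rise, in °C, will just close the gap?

ΔT ≈ 87 °C

The gap closes when αΔT L = 1 mm, since the link is still unstressed at that instant.
So ΔT = g/(αL) = 1/(9.2×10⁻⁶ × 1250) = 86.96 °C.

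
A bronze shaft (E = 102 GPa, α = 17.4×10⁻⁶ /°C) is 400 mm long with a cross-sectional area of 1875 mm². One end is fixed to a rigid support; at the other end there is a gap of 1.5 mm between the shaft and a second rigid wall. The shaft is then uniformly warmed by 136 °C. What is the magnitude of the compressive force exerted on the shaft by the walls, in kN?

P ≈ 0 kN

Free thermal elongation = αΔT L = 17.4×10⁻⁶ × 136 × 400 = 0.9466 mm.
This is smaller than the 1.5 mm clearance, so the shaft expands freely without reaching the stop — the stress is zero.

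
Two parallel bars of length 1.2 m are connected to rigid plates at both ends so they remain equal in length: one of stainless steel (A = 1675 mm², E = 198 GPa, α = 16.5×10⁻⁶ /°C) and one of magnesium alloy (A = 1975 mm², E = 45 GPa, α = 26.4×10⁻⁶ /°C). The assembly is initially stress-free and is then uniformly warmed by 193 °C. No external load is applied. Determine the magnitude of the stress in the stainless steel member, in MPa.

σ ≈ 80 MPa (tensile)

Both members must finish at the same length. With the larger α, the magnesium alloy tends to over-expand; the plates restrain it, putting the magnesium alloy in compression and the stainless steel in tension. With no external load the two internal forces are equal and opposite, magnitude P.
Setting the final lengths equal and cancelling L: (α₁ − α₂)ΔT = P/(A₁E₁) + P/(A₂E₂).
|α₁ − α₂|·ΔT = 9.9×10⁻⁶ × 193 = 0.001911.
1/(A₁E₁) + 1/(A₂E₂) = 1/(1675×198×10³) + 1/(1975×45×10³) = 1.427×10⁻⁸ N⁻¹.
P = 0.001911 / 1.427×10⁻⁸ = 133900 N = 133.9 kN.
σ_{stainless steel} = P/A₁ = 133900/1675 = 79.95 MPa, tensile.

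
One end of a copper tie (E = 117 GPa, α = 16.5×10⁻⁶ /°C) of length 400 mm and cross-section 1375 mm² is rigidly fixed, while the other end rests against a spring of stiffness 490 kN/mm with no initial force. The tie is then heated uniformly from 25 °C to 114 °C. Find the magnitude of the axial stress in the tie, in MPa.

If the spring were absent the tie would lengthen by αΔT L = 16.5×10⁻⁶ × 89 × 400 = 0.5874 mm.
With a force P in the spring, the elastic change of the tie is PL/(AE) and that of the spring is P/k; compatibility requires their sum to equal δ_free.
So P = δ_free / [L/(AE) + 1/k] = 0.5874 / [ 400/(1375×117×10³) + 1/(490×10³) ].
P = 0.5874 / 4.527×10⁻⁶ = 129700 N.
σ = P/A = 129700/1375 = 94.36 MPa.

σ ≈ 94.4 MPa (compressive)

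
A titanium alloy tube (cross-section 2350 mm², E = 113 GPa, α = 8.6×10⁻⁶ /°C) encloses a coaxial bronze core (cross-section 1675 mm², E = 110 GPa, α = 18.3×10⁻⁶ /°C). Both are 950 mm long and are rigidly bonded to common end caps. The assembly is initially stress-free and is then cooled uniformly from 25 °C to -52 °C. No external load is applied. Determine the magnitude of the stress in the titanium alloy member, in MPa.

Equilibrium of a rigid end plate with no external load gives equal and opposite internal forces ±P in the two members. Since α_{bronze} > α_{titanium alloy}, cooling drives the bronze into tension and the titanium alloy into compression.
Equating the net (thermal + elastic) strains gives |α₁ − α₂|·ΔT = P·[1/(A₁E₁) + 1/(A₂E₂)].
|α₁ − α₂|·ΔT = 9.7×10⁻⁶ × 77 = 0.0007469.
1/(A₁E₁) + 1/(A₂E₂) = 1/(2350×113×10³) + 1/(1675×110×10³) = 9.193×10⁻⁹ N⁻¹.
So P = 0.0007469 / 9.193×10⁻⁹ = 81.25 kN.
σ_{titanium alloy} = P/A₁ = 81250/2350 = 34.57 MPa, compressive.

σ ≈ 34.6 MPa (compressive)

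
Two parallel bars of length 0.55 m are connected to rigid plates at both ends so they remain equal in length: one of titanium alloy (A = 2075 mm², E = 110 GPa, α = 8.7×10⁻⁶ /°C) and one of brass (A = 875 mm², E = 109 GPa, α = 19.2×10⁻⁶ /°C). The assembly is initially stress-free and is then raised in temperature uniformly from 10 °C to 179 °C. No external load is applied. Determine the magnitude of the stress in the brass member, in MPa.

σ ≈ 136 MPa (compressive)

Both members must finish at the same length. With the larger α, the brass tends to over-expand; the plates restrain it, putting the brass in compression and the titanium alloy in tension. With no external load the two internal forces are equal and opposite, magnitude P.
Setting the final lengths equal and cancelling L: (α₁ − α₂)ΔT = P/(A₁E₁) + P/(A₂E₂).
|α₁ − α₂|·ΔT = 10.5×10⁻⁶ × 169 = 0.001774.
1/(A₁E₁) + 1/(A₂E₂) = 1/(2075×110×10³) + 1/(875×109×10³) = 1.487×10⁻⁸ N⁻¹.
So P = 0.001774 / 1.487×10⁻⁸ = 119.4 kN.
σ_{brass} = P/A₂ = 119400/875 = 136.4 MPa, compressive.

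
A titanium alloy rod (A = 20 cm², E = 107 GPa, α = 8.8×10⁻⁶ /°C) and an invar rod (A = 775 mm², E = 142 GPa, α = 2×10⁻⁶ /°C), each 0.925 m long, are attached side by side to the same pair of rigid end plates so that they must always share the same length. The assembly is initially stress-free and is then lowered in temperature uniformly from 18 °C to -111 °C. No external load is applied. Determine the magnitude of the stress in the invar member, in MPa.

σ ≈ 82.3 MPa (compressive)

Both members must finish at the same length. With the larger α, the titanium alloy tends to over-contract; the plates restrain it, putting the titanium alloy in tension and the invar in compression. With no external load the two internal forces are equal and opposite, magnitude P.
Compatibility of the two members (thermal + elastic change equal): (α₁ − α₂)ΔT = P·[1/(A₁E₁) + 1/(A₂E₂)].
|α₁ − α₂|·ΔT = 6.8×10⁻⁶ × 129 = 0.0008772.
1/(A₁E₁) + 1/(A₂E₂) = 1/(2000×107×10³) + 1/(775×142×10³) = 1.376×10⁻⁸ N⁻¹.
P = 0.0008772 / 1.376×10⁻⁸ = 63750 N = 63.75 kN.
σ_{invar} = P/A₂ = 63750/775 = 82.26 MPa, compressive.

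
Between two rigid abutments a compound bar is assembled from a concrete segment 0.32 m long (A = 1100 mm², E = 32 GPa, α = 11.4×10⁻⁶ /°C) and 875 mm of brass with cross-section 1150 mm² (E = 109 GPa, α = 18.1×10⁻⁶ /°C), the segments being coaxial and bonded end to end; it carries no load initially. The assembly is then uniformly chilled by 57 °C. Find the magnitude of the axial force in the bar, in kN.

P ≈ 69.1 kN (tensile)

Free thermal contraction of the whole bar: Σ αᵢΔT Lᵢ = 11.4×10⁻⁶×57×320 + 18.1×10⁻⁶×57×875 = 1.111 mm.
The walls prevent any net length change, so an axial force P (same in every segment) develops. Compatibility: P · Σ Lᵢ/(AᵢEᵢ) = δ_free.
The series flexibility is Σ Lᵢ/(AᵢEᵢ) = 320/(1100×32×10³) + 875/(1150×109×10³) = 1.607×10⁻⁵ mm/N.
So P = 1.111 / 1.607×10⁻⁵ = 69.11 kN, tensile.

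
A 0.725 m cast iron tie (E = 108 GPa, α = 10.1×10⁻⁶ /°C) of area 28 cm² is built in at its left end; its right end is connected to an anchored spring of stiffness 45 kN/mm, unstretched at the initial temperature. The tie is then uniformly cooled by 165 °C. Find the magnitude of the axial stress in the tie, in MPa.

If the spring were absent the tie would shorten by αΔT L = 10.1×10⁻⁶ × 165 × 725 = 1.208 mm.
With a force P in the spring, the elastic change of the tie is PL/(AE) and that of the spring is P/k; compatibility requires their sum to equal δ_free.
P [ L/(AE) + 1/k ] = δ_free → P [ 725/(2800×108×10³) + 1/(45×10³) ] = 1.208.
P = 1.208 / 2.462×10⁻⁵ = 49080 N.
σ = P/A = 49080/2800 = 17.53 MPa.

σ ≈ 17.5 MPa (tensile)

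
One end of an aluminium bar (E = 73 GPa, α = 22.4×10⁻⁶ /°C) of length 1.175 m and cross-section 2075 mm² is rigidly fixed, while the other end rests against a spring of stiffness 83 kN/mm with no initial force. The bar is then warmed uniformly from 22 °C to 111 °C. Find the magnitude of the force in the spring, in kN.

P ≈ 118 kN

The unrestrained thermal change is αΔT L = 22.4×10⁻⁶ × 89 × 1175 = 2.342 mm.
With a force P in the spring, the elastic change of the bar is PL/(AE) and that of the spring is P/k; compatibility requires their sum to equal δ_free.
So P = δ_free / [L/(AE) + 1/k] = 2.342 / [ 1175/(2075×73×10³) + 1/(83×10³) ].
P = 2.342 / 1.981×10⁻⁵ = 118300 N.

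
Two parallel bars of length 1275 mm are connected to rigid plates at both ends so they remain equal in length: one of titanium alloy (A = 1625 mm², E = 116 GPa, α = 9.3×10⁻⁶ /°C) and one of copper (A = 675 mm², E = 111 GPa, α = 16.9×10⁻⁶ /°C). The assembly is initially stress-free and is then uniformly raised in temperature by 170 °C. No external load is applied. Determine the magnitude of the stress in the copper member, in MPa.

Equilibrium of a rigid end plate with no external load gives equal and opposite internal forces ±P in the two members. Since α_{copper} > α_{titanium alloy}, heating drives the copper into compression and the titanium alloy into tension.
Compatibility of the two members (thermal + elastic change equal): (α₁ − α₂)ΔT = P·[1/(A₁E₁) + 1/(A₂E₂)].
|α₁ − α₂|·ΔT = 7.6×10⁻⁶ × 170 = 0.001292.
1/(A₁E₁) + 1/(A₂E₂) = 1/(1625×116×10³) + 1/(675×111×10³) = 1.865×10⁻⁸ N⁻¹.
P = 0.001292 / 1.865×10⁻⁸ = 69270 N = 69.27 kN.
σ_{copper} = P/A₂ = 69270/675 = 102.6 MPa, compressive.

σ ≈ 103 MPa (compressive)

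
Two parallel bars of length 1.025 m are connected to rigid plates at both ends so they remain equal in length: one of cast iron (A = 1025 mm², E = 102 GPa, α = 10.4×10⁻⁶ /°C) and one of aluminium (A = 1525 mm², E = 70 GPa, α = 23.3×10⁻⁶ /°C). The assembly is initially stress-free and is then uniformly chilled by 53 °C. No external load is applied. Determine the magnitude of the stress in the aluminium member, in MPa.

σ ≈ 23.7 MPa (tensile)

Equilibrium of a rigid end plate with no external load gives equal and opposite internal forces ±P in the two members. Since α_{aluminium} > α_{cast iron}, cooling drives the aluminium into tension and the cast iron into compression.
Setting the final lengths equal and cancelling L: (α₁ − α₂)ΔT = P/(A₁E₁) + P/(A₂E₂).
|α₁ − α₂|·ΔT = 12.9×10⁻⁶ × 53 = 0.0006837.
1/(A₁E₁) + 1/(A₂E₂) = 1/(1025×102×10³) + 1/(1525×70×10³) = 1.893×10⁻⁸ N⁻¹.
P = 0.0006837 / 1.893×10⁻⁸ = 36110 N = 36.11 kN.
σ_{aluminium} = P/A₂ = 36110/1525 = 23.68 MPa, tensile.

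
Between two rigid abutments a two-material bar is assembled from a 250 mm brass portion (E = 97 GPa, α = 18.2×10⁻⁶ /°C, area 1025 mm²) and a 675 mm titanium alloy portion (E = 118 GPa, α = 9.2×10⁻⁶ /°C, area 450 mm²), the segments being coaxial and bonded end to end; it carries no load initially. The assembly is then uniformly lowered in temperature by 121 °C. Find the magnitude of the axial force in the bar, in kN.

P ≈ 85.5 kN (tensile)

With the walls removed the bar would change length by δ_free = Σ αᵢΔT Lᵢ = 18.2×10⁻⁶×121×250 + 9.2×10⁻⁶×121×675 = 1.302 mm.
The walls prevent any net length change, so an axial force P (same in every segment) develops. Compatibility: P · Σ Lᵢ/(AᵢEᵢ) = δ_free.
The series flexibility is Σ Lᵢ/(AᵢEᵢ) = 250/(1025×97×10³) + 675/(450×118×10³) = 1.523×10⁻⁵ mm/N.
P = 1.302 / 1.523×10⁻⁵ = 85510 N = 85.51 kN, tensile.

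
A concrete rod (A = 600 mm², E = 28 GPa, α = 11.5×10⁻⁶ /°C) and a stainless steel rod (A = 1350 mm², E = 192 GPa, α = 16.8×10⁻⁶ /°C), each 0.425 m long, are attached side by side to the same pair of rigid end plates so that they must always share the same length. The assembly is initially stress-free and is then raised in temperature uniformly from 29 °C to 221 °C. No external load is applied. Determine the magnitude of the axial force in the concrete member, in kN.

P ≈ 16.1 kN (tensile in the concrete)

The stainless steel has the larger α, so on heating it would change length more than the concrete if both were free. The rigid plates force a common final length, so the stainless steel is put into compression and the concrete into tension, with equal and opposite forces P (no external load).
Equating the net (thermal + elastic) strains gives |α₁ − α₂|·ΔT = P·[1/(A₁E₁) + 1/(A₂E₂)].
|α₁ − α₂|·ΔT = 5.3×10⁻⁶ × 192 = 0.001018.
1/(A₁E₁) + 1/(A₂E₂) = 1/(600×28×10³) + 1/(1350×192×10³) = 6.338×10⁻⁸ N⁻¹.
P = 0.001018 / 6.338×10⁻⁸ = 16060 N = 16.06 kN.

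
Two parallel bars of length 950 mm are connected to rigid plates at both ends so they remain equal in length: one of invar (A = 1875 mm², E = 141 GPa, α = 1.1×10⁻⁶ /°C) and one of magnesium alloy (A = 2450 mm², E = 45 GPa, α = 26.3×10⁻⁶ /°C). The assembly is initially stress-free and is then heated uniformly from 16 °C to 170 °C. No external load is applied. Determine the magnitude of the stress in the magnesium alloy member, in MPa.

The magnesium alloy has the larger α, so on heating it would change length more than the invar if both were free. The rigid plates force a common final length, so the magnesium alloy is put into compression and the invar into tension, with equal and opposite forces P (no external load).
Equating the net (thermal + elastic) strains gives |α₁ − α₂|·ΔT = P·[1/(A₁E₁) + 1/(A₂E₂)].
|α₁ − α₂|·ΔT = 25.2×10⁻⁶ × 154 = 0.003881.
1/(A₁E₁) + 1/(A₂E₂) = 1/(1875×141×10³) + 1/(2450×45×10³) = 1.285×10⁻⁸ N⁻¹.
So P = 0.003881 / 1.285×10⁻⁸ = 301.9 kN.
σ_{magnesium alloy} = P/A₂ = 301900/2450 = 123.2 MPa, compressive.

σ ≈ 123 MPa (compressive)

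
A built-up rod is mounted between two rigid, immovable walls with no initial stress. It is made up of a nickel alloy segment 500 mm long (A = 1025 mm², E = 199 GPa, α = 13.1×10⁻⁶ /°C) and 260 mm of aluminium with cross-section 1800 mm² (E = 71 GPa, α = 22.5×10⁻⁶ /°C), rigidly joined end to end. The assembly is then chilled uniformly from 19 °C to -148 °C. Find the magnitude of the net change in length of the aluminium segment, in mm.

With the walls removed the bar would change length by δ_free = Σ αᵢΔT Lᵢ = 13.1×10⁻⁶×167×500 + 22.5×10⁻⁶×167×260 = 2.071 mm.
Since the ends are fixed, an axial force P builds up, equal in every segment, with P · Σ Lᵢ/(AᵢEᵢ) = δ_free.
The series flexibility is Σ Lᵢ/(AᵢEᵢ) = 500/(1025×199×10³) + 260/(1800×71×10³) = 4.486×10⁻⁶ mm/N.
So P = 2.071 / 4.486×10⁻⁶ = 461.6 kN, tensile.
For the aluminium segment, free thermal change = 22.5×10⁻⁶×167×260 = 0.9769 mm and elastic change from P = 461600×260/(1800×71×10³) = 0.9392 mm; these oppose, so the net change is 0.0378 mm (segment shortens).

|ΔL| ≈ 0.0378 mm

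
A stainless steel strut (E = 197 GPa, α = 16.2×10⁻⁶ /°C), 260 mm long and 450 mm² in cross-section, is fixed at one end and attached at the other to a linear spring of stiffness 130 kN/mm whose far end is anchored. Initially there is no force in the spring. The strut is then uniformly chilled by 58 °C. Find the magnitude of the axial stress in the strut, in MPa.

σ ≈ 51.1 MPa (tensile)

The unrestrained thermal change is αΔT L = 16.2×10⁻⁶ × 58 × 260 = 0.2443 mm.
With a force P in the spring, the elastic change of the strut is PL/(AE) and that of the spring is P/k; compatibility requires their sum to equal δ_free.
P [ L/(AE) + 1/k ] = δ_free → P [ 260/(450×197×10³) + 1/(130×10³) ] = 0.2443.
P = 0.2443 / 1.063×10⁻⁵ = 22990 N.
σ = P/A = 22990/450 = 51.09 MPa.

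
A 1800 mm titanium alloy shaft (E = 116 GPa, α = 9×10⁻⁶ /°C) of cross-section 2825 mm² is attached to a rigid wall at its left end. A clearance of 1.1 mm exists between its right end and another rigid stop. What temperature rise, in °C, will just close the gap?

ΔT ≈ 67.9 °C

The gap closes when αΔT L = 1.1 mm, since the shaft is still unstressed at that instant.
So ΔT = g/(αL) = 1.1/(9×10⁻⁶ × 1800) = 67.9 °C.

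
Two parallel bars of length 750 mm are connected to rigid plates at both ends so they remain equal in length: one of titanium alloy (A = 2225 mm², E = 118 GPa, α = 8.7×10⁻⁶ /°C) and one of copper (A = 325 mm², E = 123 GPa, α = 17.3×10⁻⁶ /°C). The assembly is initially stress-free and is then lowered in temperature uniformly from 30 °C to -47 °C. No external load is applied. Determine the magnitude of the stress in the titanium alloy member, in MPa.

σ ≈ 10.3 MPa (compressive)

Equilibrium of a rigid end plate with no external load gives equal and opposite internal forces ±P in the two members. Since α_{copper} > α_{titanium alloy}, cooling drives the copper into tension and the titanium alloy into compression.
Compatibility of the two members (thermal + elastic change equal): (α₁ − α₂)ΔT = P·[1/(A₁E₁) + 1/(A₂E₂)].
|α₁ − α₂|·ΔT = 8.6×10⁻⁶ × 77 = 0.0006622.
1/(A₁E₁) + 1/(A₂E₂) = 1/(2225×118×10³) + 1/(325×123×10³) = 2.882×10⁻⁸ N⁻¹.
So P = 0.0006622 / 2.882×10⁻⁸ = 22.97 kN.
σ_{titanium alloy} = P/A₁ = 22970/2225 = 10.33 MPa, compressive.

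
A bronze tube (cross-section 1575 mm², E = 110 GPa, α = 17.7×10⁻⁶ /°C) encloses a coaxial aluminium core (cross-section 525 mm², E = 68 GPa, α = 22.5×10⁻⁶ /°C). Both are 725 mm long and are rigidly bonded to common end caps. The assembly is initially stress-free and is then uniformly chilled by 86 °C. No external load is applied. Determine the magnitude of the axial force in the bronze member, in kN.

Equilibrium of a rigid end plate with no external load gives equal and opposite internal forces ±P in the two members. Since α_{aluminium} > α_{bronze}, cooling drives the aluminium into tension and the bronze into compression.
Equating the net (thermal + elastic) strains gives |α₁ − α₂|·ΔT = P·[1/(A₁E₁) + 1/(A₂E₂)].
|α₁ − α₂|·ΔT = 4.8×10⁻⁶ × 86 = 0.0004128.
1/(A₁E₁) + 1/(A₂E₂) = 1/(1575×110×10³) + 1/(525×68×10³) = 3.378×10⁻⁸ N⁻¹.
P = 0.0004128 / 3.378×10⁻⁸ = 12220 N = 12.22 kN.

P ≈ 12.2 kN (compressive in the bronze)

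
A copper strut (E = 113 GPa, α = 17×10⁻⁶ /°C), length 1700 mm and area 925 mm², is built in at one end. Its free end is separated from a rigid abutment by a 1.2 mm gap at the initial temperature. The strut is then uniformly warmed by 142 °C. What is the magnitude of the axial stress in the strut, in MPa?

σ ≈ 193 MPa (compressive)

Unrestrained expansion: δ_free = αΔT L = 17×10⁻⁶ × 142 × 1700 = 4.104 mm.
After closing the 1.2 mm clearance, 4.104 − 1.2 = 2.904 mm of expansion remains to be suppressed by the wall.
So σ = E(δ_free − g)/L = 113×10³ × 2.904/1700 = 193 MPa.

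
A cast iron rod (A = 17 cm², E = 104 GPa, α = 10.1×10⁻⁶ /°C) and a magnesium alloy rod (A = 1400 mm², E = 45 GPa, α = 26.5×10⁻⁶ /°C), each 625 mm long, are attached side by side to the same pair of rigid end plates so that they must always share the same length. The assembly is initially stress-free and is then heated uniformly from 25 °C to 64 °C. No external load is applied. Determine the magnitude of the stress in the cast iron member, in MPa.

The magnesium alloy has the larger α, so on heating it would change length more than the cast iron if both were free. The rigid plates force a common final length, so the magnesium alloy is put into compression and the cast iron into tension, with equal and opposite forces P (no external load).
Setting the final lengths equal and cancelling L: (α₁ − α₂)ΔT = P/(A₁E₁) + P/(A₂E₂).
|α₁ − α₂|·ΔT = 16.4×10⁻⁶ × 39 = 0.0006396.
1/(A₁E₁) + 1/(A₂E₂) = 1/(1700×104×10³) + 1/(1400×45×10³) = 2.153×10⁻⁸ N⁻¹.
P = 0.0006396 / 2.153×10⁻⁸ = 29710 N = 29.71 kN.
σ_{cast iron} = P/A₁ = 29710/1700 = 17.48 MPa, tensile.

σ ≈ 17.5 MPa (tensile)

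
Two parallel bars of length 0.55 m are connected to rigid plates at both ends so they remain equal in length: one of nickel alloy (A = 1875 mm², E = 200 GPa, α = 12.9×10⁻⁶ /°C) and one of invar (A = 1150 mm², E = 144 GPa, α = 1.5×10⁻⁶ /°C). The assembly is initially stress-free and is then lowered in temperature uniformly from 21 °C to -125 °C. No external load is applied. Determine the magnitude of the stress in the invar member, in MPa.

Equilibrium of a rigid end plate with no external load gives equal and opposite internal forces ±P in the two members. Since α_{nickel alloy} > α_{invar}, cooling drives the nickel alloy into tension and the invar into compression.
Equating the net (thermal + elastic) strains gives |α₁ − α₂|·ΔT = P·[1/(A₁E₁) + 1/(A₂E₂)].
|α₁ − α₂|·ΔT = 11.4×10⁻⁶ × 146 = 0.001664.
1/(A₁E₁) + 1/(A₂E₂) = 1/(1875×200×10³) + 1/(1150×144×10³) = 8.705×10⁻⁹ N⁻¹.
So P = 0.001664 / 8.705×10⁻⁹ = 191.2 kN.
σ_{invar} = P/A₂ = 191200/1150 = 166.3 MPa, compressive.

σ ≈ 166 MPa (compressive)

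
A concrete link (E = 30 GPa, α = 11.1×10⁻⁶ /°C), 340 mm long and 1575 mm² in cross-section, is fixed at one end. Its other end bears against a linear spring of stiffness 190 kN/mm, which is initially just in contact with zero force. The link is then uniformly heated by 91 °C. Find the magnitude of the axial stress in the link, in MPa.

The unrestrained thermal change is αΔT L = 11.1×10⁻⁶ × 91 × 340 = 0.3434 mm.
With a force P in the spring, the elastic change of the link is PL/(AE) and that of the spring is P/k; compatibility requires their sum to equal δ_free.
P [ L/(AE) + 1/k ] = δ_free → P [ 340/(1575×30×10³) + 1/(190×10³) ] = 0.3434.
P = 0.3434 / 1.246×10⁻⁵ = 27570 N.
σ = P/A = 27570/1575 = 17.5 MPa.

σ ≈ 17.5 MPa (compressive)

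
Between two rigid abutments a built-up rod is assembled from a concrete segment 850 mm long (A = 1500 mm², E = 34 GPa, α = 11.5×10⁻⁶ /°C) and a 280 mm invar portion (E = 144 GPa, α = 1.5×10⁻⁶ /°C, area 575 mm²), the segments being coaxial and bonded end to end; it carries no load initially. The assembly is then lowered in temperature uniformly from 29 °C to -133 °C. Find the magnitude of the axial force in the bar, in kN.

P ≈ 82.4 kN (tensile)

If the supports were absent, the total length change would be Σ αᵢΔT Lᵢ = 11.5×10⁻⁶×162×850 + 1.5×10⁻⁶×162×280 = 1.652 mm.
The walls prevent any net length change, so an axial force P (same in every segment) develops. Compatibility: P · Σ Lᵢ/(AᵢEᵢ) = δ_free.
Σ Lᵢ/(AᵢEᵢ) = 850/(1500×34×10³) + 280/(575×144×10³) = 2.005×10⁻⁵ mm/N.
Hence P = δ_free / Σ(L/AE) = 1.652/2.005×10⁻⁵ = 82.38 kN (tensile).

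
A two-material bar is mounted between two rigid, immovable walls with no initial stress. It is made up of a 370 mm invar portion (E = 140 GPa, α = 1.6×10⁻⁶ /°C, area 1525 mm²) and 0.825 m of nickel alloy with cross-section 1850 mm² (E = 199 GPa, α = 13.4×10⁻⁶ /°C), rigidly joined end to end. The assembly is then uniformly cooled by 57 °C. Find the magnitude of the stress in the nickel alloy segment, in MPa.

σ ≈ 90.3 MPa (tensile)

With the walls removed the bar would change length by δ_free = Σ αᵢΔT Lᵢ = 1.6×10⁻⁶×57×370 + 13.4×10⁻⁶×57×825 = 0.6639 mm.
Since the ends are fixed, an axial force P builds up, equal in every segment, with P · Σ Lᵢ/(AᵢEᵢ) = δ_free.
The series flexibility is Σ Lᵢ/(AᵢEᵢ) = 370/(1525×140×10³) + 825/(1850×199×10³) = 3.974×10⁻⁶ mm/N.
So P = 0.6639 / 3.974×10⁻⁶ = 167.1 kN, tensile.
σ_{nickel alloy} = P / A = 167100 / 1850 = 90.3 MPa.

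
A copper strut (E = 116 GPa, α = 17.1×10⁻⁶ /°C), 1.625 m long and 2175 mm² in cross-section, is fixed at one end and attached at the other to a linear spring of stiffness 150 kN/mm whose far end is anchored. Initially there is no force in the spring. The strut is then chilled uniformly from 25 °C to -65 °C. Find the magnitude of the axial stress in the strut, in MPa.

The unrestrained thermal change is αΔT L = 17.1×10⁻⁶ × 90 × 1625 = 2.501 mm.
Let P be the tensile force in the spring. The strut extends elastically by PL/(AE) and the spring stretches by P/k; together these equal δ_free.
P [ L/(AE) + 1/k ] = δ_free → P [ 1625/(2175×116×10³) + 1/(150×10³) ] = 2.501.
P = 2.501 / 1.311×10⁻⁵ = 190800 N.
σ = P/A = 190800/2175 = 87.72 MPa.

σ ≈ 87.7 MPa (tensile)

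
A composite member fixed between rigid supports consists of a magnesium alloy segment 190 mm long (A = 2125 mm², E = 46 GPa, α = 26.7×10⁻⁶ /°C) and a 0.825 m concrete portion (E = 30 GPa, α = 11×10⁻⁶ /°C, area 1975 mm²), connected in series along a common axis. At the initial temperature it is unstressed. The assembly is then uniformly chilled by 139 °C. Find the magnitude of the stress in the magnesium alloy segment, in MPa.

σ ≈ 58.3 MPa (tensile)

If the supports were absent, the total length change would be Σ αᵢΔT Lᵢ = 26.7×10⁻⁶×139×190 + 11×10⁻⁶×139×825 = 1.967 mm.
The rigid supports impose zero overall length change; the single axial force P common to all segments must satisfy P Σ Lᵢ/(AᵢEᵢ) = δ_free.
Σ Lᵢ/(AᵢEᵢ) = 190/(2125×46×10³) + 825/(1975×30×10³) = 1.587×10⁻⁵ mm/N.
Hence P = δ_free / Σ(L/AE) = 1.967/1.587×10⁻⁵ = 123.9 kN (tensile).
σ_{magnesium alloy} = P / A = 123900 / 2125 = 58.32 MPa.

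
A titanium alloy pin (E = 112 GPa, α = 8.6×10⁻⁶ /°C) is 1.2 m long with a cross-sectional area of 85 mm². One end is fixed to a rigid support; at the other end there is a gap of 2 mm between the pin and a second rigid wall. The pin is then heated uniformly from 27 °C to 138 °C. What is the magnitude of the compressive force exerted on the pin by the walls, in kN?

Free thermal elongation = αΔT L = 8.6×10⁻⁶ × 111 × 1200 = 1.146 mm.
Since δ_free = 1.15 mm is less than the 2 mm gap, the pin never touches the wall. No axial force develops.

P ≈ 0 kN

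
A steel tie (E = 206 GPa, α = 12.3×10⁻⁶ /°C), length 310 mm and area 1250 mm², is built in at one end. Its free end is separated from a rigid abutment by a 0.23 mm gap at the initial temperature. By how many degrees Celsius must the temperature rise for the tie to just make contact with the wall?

Contact occurs when the free expansion equals the gap: αΔT L = 0.23 mm.
ΔT = 0.23 / (12.3×10⁻⁶ × 310) = 60.32 °C.

ΔT ≈ 60.3 °C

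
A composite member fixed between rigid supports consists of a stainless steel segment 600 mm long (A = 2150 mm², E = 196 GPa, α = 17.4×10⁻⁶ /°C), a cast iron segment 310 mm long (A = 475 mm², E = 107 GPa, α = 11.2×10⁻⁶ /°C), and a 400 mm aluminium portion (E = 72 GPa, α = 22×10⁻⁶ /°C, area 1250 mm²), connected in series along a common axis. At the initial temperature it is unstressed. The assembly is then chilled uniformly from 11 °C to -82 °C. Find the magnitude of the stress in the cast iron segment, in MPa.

If the supports were absent, the total length change would be Σ αᵢΔT Lᵢ = 17.4×10⁻⁶×93×600 + 11.2×10⁻⁶×93×310 + 22×10⁻⁶×93×400 = 2.112 mm.
Since the ends are fixed, an axial force P builds up, equal in every segment, with P · Σ Lᵢ/(AᵢEᵢ) = δ_free.
The series flexibility is Σ Lᵢ/(AᵢEᵢ) = 600/(2150×196×10³) + 310/(475×107×10³) + 400/(1250×72×10³) = 1.197×10⁻⁵ mm/N.
P = 2.112 / 1.197×10⁻⁵ = 176500 N = 176.5 kN, tensile.
σ_{cast iron} = P / A = 176500 / 475 = 371.6 MPa.

σ ≈ 372 MPa (tensile)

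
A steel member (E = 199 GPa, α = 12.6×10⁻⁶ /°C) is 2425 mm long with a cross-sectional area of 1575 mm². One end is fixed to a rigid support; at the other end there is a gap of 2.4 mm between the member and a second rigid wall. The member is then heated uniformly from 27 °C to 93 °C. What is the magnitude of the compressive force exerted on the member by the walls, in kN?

Unrestrained expansion: δ_free = αΔT L = 12.6×10⁻⁶ × 66 × 2425 = 2.017 mm.
This is smaller than the 2.4 mm clearance, so the member expands freely without reaching the stop — the stress is zero.

P ≈ 0 kN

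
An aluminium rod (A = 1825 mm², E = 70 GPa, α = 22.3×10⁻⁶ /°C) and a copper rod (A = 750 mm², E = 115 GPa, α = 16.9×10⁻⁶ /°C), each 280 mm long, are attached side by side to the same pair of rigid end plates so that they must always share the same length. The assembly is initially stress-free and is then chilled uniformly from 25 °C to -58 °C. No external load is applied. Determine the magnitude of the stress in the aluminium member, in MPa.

Both members must finish at the same length. With the larger α, the aluminium tends to over-contract; the plates restrain it, putting the aluminium in tension and the copper in compression. With no external load the two internal forces are equal and opposite, magnitude P.
Compatibility of the two members (thermal + elastic change equal): (α₁ − α₂)ΔT = P·[1/(A₁E₁) + 1/(A₂E₂)].
|α₁ − α₂|·ΔT = 5.4×10⁻⁶ × 83 = 0.0004482.
1/(A₁E₁) + 1/(A₂E₂) = 1/(1825×70×10³) + 1/(750×115×10³) = 1.942×10⁻⁸ N⁻¹.
So P = 0.0004482 / 1.942×10⁻⁸ = 23.08 kN.
σ_{aluminium} = P/A₁ = 23080/1825 = 12.64 MPa, tensile.

σ ≈ 12.6 MPa (tensile)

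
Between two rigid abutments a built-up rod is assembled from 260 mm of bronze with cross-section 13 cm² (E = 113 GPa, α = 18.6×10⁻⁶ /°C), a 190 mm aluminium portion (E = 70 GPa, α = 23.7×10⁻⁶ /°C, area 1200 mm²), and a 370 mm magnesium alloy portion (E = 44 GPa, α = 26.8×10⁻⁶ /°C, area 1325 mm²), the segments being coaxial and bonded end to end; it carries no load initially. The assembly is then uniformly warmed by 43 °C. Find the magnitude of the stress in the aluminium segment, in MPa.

With the walls removed the bar would change length by δ_free = Σ αᵢΔT Lᵢ = 18.6×10⁻⁶×43×260 + 23.7×10⁻⁶×43×190 + 26.8×10⁻⁶×43×370 = 0.828 mm.
The rigid supports impose zero overall length change; the single axial force P common to all segments must satisfy P Σ Lᵢ/(AᵢEᵢ) = δ_free.
The series flexibility is Σ Lᵢ/(AᵢEᵢ) = 260/(1300×113×10³) + 190/(1200×70×10³) + 370/(1325×44×10³) = 1.038×10⁻⁵ mm/N.
P = 0.828 / 1.038×10⁻⁵ = 79780 N = 79.78 kN, compressive.
σ_{aluminium} = P / A = 79780 / 1200 = 66.48 MPa.

σ ≈ 66.5 MPa (compressive)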